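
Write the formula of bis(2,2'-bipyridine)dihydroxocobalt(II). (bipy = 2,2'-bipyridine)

[Co(bipy)2(OH)2]

Ligands: 2 hydroxo (OH, -1), 2 2,2'-bipyridine (bipy, neutral). Ligand charge sum = -2.
With Co in oxidation state +2, the complex ion is [Co...].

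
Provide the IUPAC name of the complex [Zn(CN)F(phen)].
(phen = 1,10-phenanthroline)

cyanofluoro(1,10-phenanthroline)zinc(II)

There is no counter-ion, so the complex is neutral overall.
Ligand charges: 1×cyano (-1 each), 1×1,10-phenanthroline (neutral), 1×fluoro (-1 each); total -2. So Zn + (-2) = 0, giving Zn = +2.
Ligands are named alphabetically: cyano before fluoro before phenanthroline.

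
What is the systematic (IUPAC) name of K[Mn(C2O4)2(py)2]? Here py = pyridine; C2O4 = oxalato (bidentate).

potassium dioxalatobis(pyridine)manganate(III)

The 1 potassium counter-ion carries a total charge of +1, so each complex ion is 1−.
Ligand charges: 2×pyridine (neutral), 2×oxalato (-2 each); total -4. So Mn + (-4) = 1−, giving Mn = +3.
Ligands are named alphabetically: oxalato before pyridine.
The complex ion is anionic, so manganese takes the -ate form manganate(III).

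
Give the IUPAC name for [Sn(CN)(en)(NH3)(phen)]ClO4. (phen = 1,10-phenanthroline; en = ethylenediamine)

amminecyano(ethylenediamine)(1,10-phenanthroline)tin(II) perchlorate

The 1 perchlorate counter-ion carries a total charge of -1, so each complex ion is 1+.
Ligand charges: 1×cyano (-1 each), 1×ammine (neutral), 1×1,10-phenanthroline (neutral), 1×ethylenediamine (neutral); total -1. So Sn + (-1) = 1+, giving Sn = +2.
Ligands are named alphabetically: ammine before cyano before ethylenediamine before phenanthroline.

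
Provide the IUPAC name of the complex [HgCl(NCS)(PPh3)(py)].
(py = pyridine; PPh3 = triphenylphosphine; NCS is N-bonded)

chloroisothiocyanato(pyridine)(triphenylphosphine)mercury(II)

There is no counter-ion, so the complex is neutral overall.
Ligand charges: 1×pyridine (neutral), 1×chloro (-1 each), 1×triphenylphosphine (neutral), 1×isothiocyanato (-1 each); total -2. So Hg + (-2) = 0, giving Hg = +2.
Ligands are named alphabetically: chloro before isothiocyanato before pyridine before triphenylphosphine.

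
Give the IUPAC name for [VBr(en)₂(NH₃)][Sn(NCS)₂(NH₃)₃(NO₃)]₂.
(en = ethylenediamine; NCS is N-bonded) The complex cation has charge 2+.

The complex cation is given as 2+; its ligand charges sum to -1, so V = +3.
With 2 anions per cation, each anion must be 2/2 = 1−.
Anion: ligand charges sum to -3; for the ion to be 1−, Sn = +2.

amminebromobis(ethylenediamine)vanadium(III) triamminediisothiocyanatonitratostannate(II)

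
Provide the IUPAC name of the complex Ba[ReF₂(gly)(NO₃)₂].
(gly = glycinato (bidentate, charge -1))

The 1 barium counter-ion carries a total charge of +2, so each complex ion is 2−.
Ligand charges: 2×fluoro (-1 each), 1×glycinato (-1 each), 2×nitrato (-1 each); total -5. So Re + (-5) = 2−, giving Re = +3.
The complex ion is anionic, so rhenium takes the -ate form rhenate(III).

barium difluoro(glycinato)dinitratorhenate(III)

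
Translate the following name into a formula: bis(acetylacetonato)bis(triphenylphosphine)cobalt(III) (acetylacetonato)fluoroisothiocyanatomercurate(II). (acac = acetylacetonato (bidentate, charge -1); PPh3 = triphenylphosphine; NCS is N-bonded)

[Co(acac)2(PPh3)2][Hg(acac)F(NCS)]

Cation [Co…]: ligand charges -2, Co(III) ⇒ ion charge 1+.
Anion [Hg…]: ligand charges -3, Hg(II) ⇒ ion charge 1−.
One 1+ cation balances one 1− anion.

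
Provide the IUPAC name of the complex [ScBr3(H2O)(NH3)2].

diammineaquatribromoscandium(III)

There is no counter-ion, so the complex is neutral overall.
Ligand charges: 2×ammine (neutral), 3×bromo (-1 each), 1×aqua (neutral); total -3. So Sc + (-3) = 0, giving Sc = +3.
Ligands are named alphabetically: ammine before aqua before bromo.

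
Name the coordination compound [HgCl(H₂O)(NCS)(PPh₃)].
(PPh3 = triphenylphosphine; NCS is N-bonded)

aquachloroisothiocyanato(triphenylphosphine)mercury(II)

There is no counter-ion, so the complex is neutral overall.
Ligand charges: 1×aqua (neutral), 1×triphenylphosphine (neutral), 1×chloro (-1 each), 1×isothiocyanato (-1 each); total -2. So Hg + (-2) = 0, giving Hg = +2.
Ligands are named alphabetically: aqua before chloro before isothiocyanato before triphenylphosphine.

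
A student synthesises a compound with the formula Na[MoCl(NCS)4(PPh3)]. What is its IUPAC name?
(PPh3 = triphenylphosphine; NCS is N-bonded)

The 1 sodium counter-ion carries a total charge of +1, so each complex ion is 1−.
Ligand charges: 1×triphenylphosphine (neutral), 1×chloro (-1 each), 4×isothiocyanato (-1 each); total -5. So Mo + (-5) = 1−, giving Mo = +4.
Ligands are named alphabetically: chloro before isothiocyanato before triphenylphosphine.
The complex ion is anionic, so molybdenum takes the -ate form molybdate(IV).

sodium chlorotetraisothiocyanato(triphenylphosphine)molybdate(IV)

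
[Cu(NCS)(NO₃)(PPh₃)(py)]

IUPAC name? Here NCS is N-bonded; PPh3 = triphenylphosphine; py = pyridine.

isothiocyanatonitrato(pyridine)(triphenylphosphine)copper(II)

There is no counter-ion, so the complex is neutral overall.
Ligand charges: 1×isothiocyanato (-1 each), 1×triphenylphosphine (neutral), 1×pyridine (neutral), 1×nitrato (-1 each); total -2. So Cu + (-2) = 0, giving Cu = +2.
Ligands are named alphabetically: isothiocyanato before nitrato before pyridine before triphenylphosphine.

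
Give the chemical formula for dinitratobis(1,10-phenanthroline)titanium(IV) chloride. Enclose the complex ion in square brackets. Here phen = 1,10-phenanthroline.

Ligands: 2 1,10-phenanthroline (phen, neutral), 2 nitrato (NO3, -1). Ligand charge sum = -2.
Charge balance with chloride (-1) requires 1 complex ion per 2 chloride.

[Ti(NO3)2(phen)2]Cl2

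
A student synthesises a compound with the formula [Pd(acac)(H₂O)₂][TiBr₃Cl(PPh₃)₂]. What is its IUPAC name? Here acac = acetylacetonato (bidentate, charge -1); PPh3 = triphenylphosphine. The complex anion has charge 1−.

(acetylacetonato)diaquapalladium(II) tribromochlorobis(triphenylphosphine)titanate(III)

Both ions are complex: the cation is named first with the plain metal name, the anion second with the -ate form; each ion's ligands are alphabetised independently.
The complex anion is given as 1−; its ligand charges sum to -4, so Ti = +3.
A 1:1 salt means the cation carries the equal and opposite charge, 1+.
Cation: ligand charges sum to -1; for the ion to be 1+, Pd = +2.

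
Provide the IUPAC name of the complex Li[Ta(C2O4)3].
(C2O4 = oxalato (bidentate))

The 1 lithium counter-ion carries a total charge of +1, so each complex ion is 1−.
Ligand charges: 3×oxalato (-2 each); total -6. So Ta + (-6) = 1−, giving Ta = +5.
The complex ion is anionic, so tantalum takes the -ate form tantalate(V).

lithium trioxalatotantalate(V)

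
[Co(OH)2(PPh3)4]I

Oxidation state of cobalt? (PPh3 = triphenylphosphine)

+3

1 iodide outside the brackets (-1 each) → the complex ion is 1+.
Ligand charges: 4×PPh3 neutral; 2×OH = -2; sum -2.
Co + (-2) = 1+ ⇒ Co is +3.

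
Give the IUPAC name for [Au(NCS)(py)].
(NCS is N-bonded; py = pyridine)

isothiocyanato(pyridine)gold(I)

There is no counter-ion, so the complex is neutral overall.
Ligand charges: 1×isothiocyanato (-1 each), 1×pyridine (neutral); total -1. So Au + (-1) = 0, giving Au = +1.
Ligands are named alphabetically: isothiocyanato before pyridine.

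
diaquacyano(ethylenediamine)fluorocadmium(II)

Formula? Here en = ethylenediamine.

[Cd(CN)(en)F(H2O)2]

Ligands: 2 aqua (H2O, neutral), 1 cyano (CN, -1), 1 ethylenediamine (en, neutral), 1 fluoro (F, -1). Ligand charge sum = -2.
With Cd in oxidation state +2, the complex ion is [Cd...].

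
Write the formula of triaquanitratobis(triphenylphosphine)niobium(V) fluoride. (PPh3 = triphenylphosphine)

Ligands: 2 triphenylphosphine (PPh3, neutral), 3 aqua (H2O, neutral), 1 nitrato (NO3, -1). Ligand charge sum = -1.
With Nb in oxidation state +5, the complex ion is [Nb...]^4+.
Charge balance with fluoride (-1) requires 1 complex ion per 4 fluoride.

[Nb(H2O)3(NO3)(PPh3)2]F4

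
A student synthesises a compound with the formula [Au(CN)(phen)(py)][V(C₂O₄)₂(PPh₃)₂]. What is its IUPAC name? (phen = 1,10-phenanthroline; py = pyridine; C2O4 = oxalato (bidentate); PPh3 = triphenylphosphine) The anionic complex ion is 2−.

Both ions are complex: the cation is named first with the plain metal name, the anion second with the -ate form; each ion's ligands are alphabetised independently.
The complex anion is given as 2−; its ligand charges sum to -4, so V = +2.
A 1:1 salt means the cation carries the equal and opposite charge, 2+.
Cation: ligand charges sum to -1; for the ion to be 2+, Au = +3.

cyano(1,10-phenanthroline)(pyridine)gold(III) dioxalatobis(triphenylphosphine)vanadate(II)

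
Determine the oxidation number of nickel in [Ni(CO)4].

0

No counter-ion: the bracketed complex is neutral.
Ligand charges: 4×CO neutral; sum 0.
Ni + (0) = 0 ⇒ Ni is 0.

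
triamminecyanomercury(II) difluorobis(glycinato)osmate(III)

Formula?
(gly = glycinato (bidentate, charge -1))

Cation [Hg…]: ligand charges -1, Hg(II) ⇒ ion charge 1+.
Anion [Os…]: ligand charges -4, Os(III) ⇒ ion charge 1−.
One 1+ cation balances one 1− anion.

[Hg(CN)(NH3)3][OsF2(gly)2]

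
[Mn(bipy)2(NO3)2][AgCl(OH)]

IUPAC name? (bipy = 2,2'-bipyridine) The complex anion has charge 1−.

bis(2,2'-bipyridine)dinitratomanganese(III) chlorohydroxoargentate(I)

The complex anion is given as 1−; its ligand charges sum to -2, so Ag = +1.
A 1:1 salt means the cation carries the equal and opposite charge, 1+.
Cation: ligand charges sum to -2; for the ion to be 1+, Mn = +3.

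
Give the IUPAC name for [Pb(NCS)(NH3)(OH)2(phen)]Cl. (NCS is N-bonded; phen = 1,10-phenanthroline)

The 1 chloride counter-ion carries a total charge of -1, so each complex ion is 1+.
Ligand charges: 2×hydroxo (-1 each), 1×ammine (neutral), 1×isothiocyanato (-1 each), 1×1,10-phenanthroline (neutral); total -3. So Pb + (-3) = 1+, giving Pb = +4.
Ligands are named alphabetically: ammine before hydroxo before isothiocyanato before phenanthroline.

amminedihydroxoisothiocyanato(1,10-phenanthroline)lead(IV) chloride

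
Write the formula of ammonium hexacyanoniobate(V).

Ligands: 6 cyano (CN, -1). Ligand charge sum = -6.
Charge balance with ammonium (+1) requires 1 complex ion per 1 ammonium.

NH4[Nb(CN)6]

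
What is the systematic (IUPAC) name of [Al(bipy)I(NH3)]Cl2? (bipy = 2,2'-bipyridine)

ammine(2,2'-bipyridine)iodoaluminium(III) chloride

The 2 chloride counter-ions carry a total charge of -2, so each complex ion is 2+.
Ligand charges: 1×iodo (-1 each), 1×ammine (neutral), 1×2,2'-bipyridine (neutral); total -1. So Al + (-1) = 2+, giving Al = +3.
Ligands are named alphabetically: ammine before bipyridine before iodo.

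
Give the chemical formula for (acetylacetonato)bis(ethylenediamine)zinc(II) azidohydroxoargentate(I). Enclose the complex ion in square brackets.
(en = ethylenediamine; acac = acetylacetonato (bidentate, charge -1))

Cation [Zn…]: ligand charges -1, Zn(II) ⇒ ion charge 1+.
Anion [Ag…]: ligand charges -2, Ag(I) ⇒ ion charge 1−.
One 1+ cation balances one 1− anion.

[Zn(acac)(en)2][Ag(N3)(OH)]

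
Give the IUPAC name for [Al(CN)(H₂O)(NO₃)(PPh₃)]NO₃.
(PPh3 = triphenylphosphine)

The 1 nitrate counter-ion carries a total charge of -1, so each complex ion is 1+.
Ligand charges: 1×triphenylphosphine (neutral), 1×aqua (neutral), 1×cyano (-1 each), 1×nitrato (-1 each); total -2. So Al + (-2) = 1+, giving Al = +3.
Ligands are named alphabetically: aqua before cyano before nitrato before triphenylphosphine.

aquacyanonitrato(triphenylphosphine)aluminium(III) nitrate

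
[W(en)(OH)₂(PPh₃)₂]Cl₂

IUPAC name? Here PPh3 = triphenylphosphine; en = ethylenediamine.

(ethylenediamine)dihydroxobis(triphenylphosphine)tungsten(IV) chloride

The 2 chloride counter-ions carry a total charge of -2, so each complex ion is 2+.
Ligand charges: 2×triphenylphosphine (neutral), 1×ethylenediamine (neutral), 2×hydroxo (-1 each); total -2. So W + (-2) = 2+, giving W = +4.
Ligands are named alphabetically: ethylenediamine before hydroxo before triphenylphosphine.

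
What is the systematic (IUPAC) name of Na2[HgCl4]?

The 2 sodium counter-ions carry a total charge of +2, so each complex ion is 2−.
Ligand charges: 4×chloro (-1 each); total -4. So Hg + (-4) = 2−, giving Hg = +2.
The complex ion is anionic, so mercury takes the -ate form mercurate(II).

sodium tetrachloromercurate(II)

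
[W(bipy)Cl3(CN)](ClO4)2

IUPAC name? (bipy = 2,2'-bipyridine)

The 2 perchlorate counter-ions carry a total charge of -2, so each complex ion is 2+.
Ligand charges: 1×2,2'-bipyridine (neutral), 3×chloro (-1 each), 1×cyano (-1 each); total -4. So W + (-4) = 2+, giving W = +6.
Ligands are named alphabetically: bipyridine before chloro before cyano.

(2,2'-bipyridine)trichlorocyanotungsten(VI) perchlorate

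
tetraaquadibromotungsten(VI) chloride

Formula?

[WBr2(H2O)4]Cl4

Ligands: 4 aqua (H2O, neutral), 2 bromo (Br, -1). Ligand charge sum = -2.
Charge balance with chloride (-1) requires 1 complex ion per 4 chloride.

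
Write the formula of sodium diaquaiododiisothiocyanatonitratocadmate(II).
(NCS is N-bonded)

Ligands: 1 nitrato (NO3, -1), 1 iodo (I, -1), 2 aqua (H2O, neutral), 2 isothiocyanato (NCS, -1). Ligand charge sum = -4.
With Cd in oxidation state +2, the complex ion is [Cd...]^2−.
Charge balance with sodium (+1) requires 1 complex ion per 2 sodium.

Na2[Cd(H2O)2I(NCS)2(NO3)]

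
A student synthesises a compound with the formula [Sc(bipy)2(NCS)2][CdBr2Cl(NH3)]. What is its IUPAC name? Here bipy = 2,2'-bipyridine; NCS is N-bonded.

Both ions are complex: the cation is named first with the plain metal name, the anion second with the -ate form; each ion's ligands are alphabetised independently.
Cadmium is always +2 in its complexes; the anion's ligand charges sum to -3, so the complex anion is 1−.
A 1:1 salt means the cation carries the equal and opposite charge, 1+.
Cation: ligand charges sum to -2; for the ion to be 1+, Sc = +3.

bis(2,2'-bipyridine)diisothiocyanatoscandium(III) amminedibromochlorocadmate(II)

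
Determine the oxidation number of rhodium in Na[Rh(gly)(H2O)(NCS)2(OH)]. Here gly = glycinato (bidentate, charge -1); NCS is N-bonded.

+3

1 sodium outside the brackets (+1 each) → the complex ion is 1−.
Ligand charges: 1×gly = -1; 2×NCS = -2; 1×H2O neutral; 1×OH = -1; sum -4.
Rh + (-4) = 1− ⇒ Rh is +3.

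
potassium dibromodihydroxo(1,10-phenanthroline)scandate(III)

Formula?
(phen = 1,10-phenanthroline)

K[ScBr2(OH)2(phen)]

Ligands: 2 hydroxo (OH, -1), 1 1,10-phenanthroline (phen, neutral), 2 bromo (Br, -1). Ligand charge sum = -4.
With Sc in oxidation state +3, the complex ion is [Sc...]^1−.
Charge balance with potassium (+1) requires 1 complex ion per 1 potassium.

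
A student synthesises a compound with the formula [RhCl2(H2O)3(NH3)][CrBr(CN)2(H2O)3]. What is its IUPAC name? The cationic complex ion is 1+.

amminetriaquadichlororhodium(III) triaquabromodicyanochromate(II)

The complex cation is given as 1+; its ligand charges sum to -2, so Rh = +3.
A 1:1 salt means the anion carries the equal and opposite charge, 1−.
Anion: ligand charges sum to -3; for the ion to be 1−, Cr = +2.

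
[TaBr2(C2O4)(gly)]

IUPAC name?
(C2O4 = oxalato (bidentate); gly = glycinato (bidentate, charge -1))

dibromo(glycinato)oxalatotantalum(V)

There is no counter-ion, so the complex is neutral overall.
Ligand charges: 1×oxalato (-2 each), 1×glycinato (-1 each), 2×bromo (-1 each); total -5. So Ta + (-5) = 0, giving Ta = +5.
Ligands are named alphabetically: bromo before glycinato before oxalato.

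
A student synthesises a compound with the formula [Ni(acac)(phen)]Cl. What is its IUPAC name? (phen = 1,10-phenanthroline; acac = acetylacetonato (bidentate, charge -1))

The 1 chloride counter-ion carries a total charge of -1, so each complex ion is 1+.
Ligand charges: 1×1,10-phenanthroline (neutral), 1×acetylacetonato (-1 each); total -1. So Ni + (-1) = 1+, giving Ni = +2.
Ligands are named alphabetically: acetylacetonato before phenanthroline.

(acetylacetonato)(1,10-phenanthroline)nickel(II) chloride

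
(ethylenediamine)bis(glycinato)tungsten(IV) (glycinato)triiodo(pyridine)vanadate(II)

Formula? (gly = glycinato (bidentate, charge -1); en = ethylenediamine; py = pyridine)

[W(en)(gly)2][V(gly)I3(py)]

Cation [W…]: ligand charges -2, W(IV) ⇒ ion charge 2+.
Anion [V…]: ligand charges -4, V(II) ⇒ ion charge 2−.
One 2+ cation balances one 2− anion.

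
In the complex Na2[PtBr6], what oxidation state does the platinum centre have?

2 sodium outside the brackets (+1 each) → the complex ion is 2−.
Ligand charges: 6×Br = -6; sum -6.
Pt + (-6) = 2− ⇒ Pt is +4.

+4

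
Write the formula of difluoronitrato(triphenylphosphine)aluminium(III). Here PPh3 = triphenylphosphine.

Ligands: 2 fluoro (F, -1), 1 triphenylphosphine (PPh3, neutral), 1 nitrato (NO3, -1). Ligand charge sum = -3.
With Al in oxidation state +3, the complex ion is [Al...].

[AlF2(NO3)(PPh3)]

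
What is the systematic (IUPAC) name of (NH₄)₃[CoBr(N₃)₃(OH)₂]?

The 3 ammonium counter-ions carry a total charge of +3, so each complex ion is 3−.
Ligand charges: 3×azido (-1 each), 2×hydroxo (-1 each), 1×bromo (-1 each); total -6. So Co + (-6) = 3−, giving Co = +3.
Ligands are named alphabetically: azido before bromo before hydroxo.
The complex ion is anionic, so cobalt takes the -ate form cobaltate(III).

ammonium triazidobromodihydroxocobaltate(III)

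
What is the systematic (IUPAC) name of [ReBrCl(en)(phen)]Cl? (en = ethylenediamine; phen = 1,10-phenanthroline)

bromochloro(ethylenediamine)(1,10-phenanthroline)rhenium(III) chloride

The 1 chloride counter-ion carries a total charge of -1, so each complex ion is 1+.
Ligand charges: 1×ethylenediamine (neutral), 1×bromo (-1 each), 1×chloro (-1 each), 1×1,10-phenanthroline (neutral); total -2. So Re + (-2) = 1+, giving Re = +3.
Ligands are named alphabetically: bromo before chloro before ethylenediamine before phenanthroline.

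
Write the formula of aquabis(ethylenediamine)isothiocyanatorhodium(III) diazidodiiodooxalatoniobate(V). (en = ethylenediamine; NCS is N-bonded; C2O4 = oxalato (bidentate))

Cation [Rh…]: ligand charges -1, Rh(III) ⇒ ion charge 2+.
Anion [Nb…]: ligand charges -6, Nb(V) ⇒ ion charge 1−.
One 2+ cation requires 2 of the 1− anion.

[Rh(en)2(H2O)(NCS)][Nb(C2O4)I2(N3)2]2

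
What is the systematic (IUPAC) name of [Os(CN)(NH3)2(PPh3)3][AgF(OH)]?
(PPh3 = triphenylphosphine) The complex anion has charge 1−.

diamminecyanotris(triphenylphosphine)osmium(II) fluorohydroxoargentate(I)

Both ions are complex: the cation is named first with the plain metal name, the anion second with the -ate form; each ion's ligands are alphabetised independently.
The complex anion is given as 1−; its ligand charges sum to -2, so Ag = +1.
A 1:1 salt means the cation carries the equal and opposite charge, 1+.
Cation: ligand charges sum to -1; for the ion to be 1+, Os = +2.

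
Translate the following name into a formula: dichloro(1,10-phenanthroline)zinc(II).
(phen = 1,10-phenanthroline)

Ligands: 1 1,10-phenanthroline (phen, neutral), 2 chloro (Cl, -1). Ligand charge sum = -2.
With Zn in oxidation state +2, the complex ion is [Zn...].

[ZnCl2(phen)]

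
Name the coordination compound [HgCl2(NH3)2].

There is no counter-ion, so the complex is neutral overall.
Ligand charges: 2×chloro (-1 each), 2×ammine (neutral); total -2. So Hg + (-2) = 0, giving Hg = +2.
Ligands are named alphabetically: ammine before chloro.

diamminedichloromercury(II)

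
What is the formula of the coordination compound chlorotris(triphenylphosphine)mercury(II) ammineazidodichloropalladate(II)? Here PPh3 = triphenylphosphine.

[HgCl(PPh3)3][PdCl2(N3)(NH3)]

Cation [Hg…]: ligand charges -1, Hg(II) ⇒ ion charge 1+.
Anion [Pd…]: ligand charges -3, Pd(II) ⇒ ion charge 1−.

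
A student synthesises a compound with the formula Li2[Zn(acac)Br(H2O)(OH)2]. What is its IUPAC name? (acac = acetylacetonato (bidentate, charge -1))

lithium (acetylacetonato)aquabromodihydroxozincate(II)

The 2 lithium counter-ions carry a total charge of +2, so each complex ion is 2−.
Ligand charges: 1×acetylacetonato (-1 each), 1×aqua (neutral), 1×bromo (-1 each), 2×hydroxo (-1 each); total -4. So Zn + (-4) = 2−, giving Zn = +2.
The complex ion is anionic, so zinc takes the -ate form zincate(II).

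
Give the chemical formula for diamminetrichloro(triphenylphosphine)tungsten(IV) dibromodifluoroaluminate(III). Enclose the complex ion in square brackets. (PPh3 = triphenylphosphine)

[WCl3(NH3)2(PPh3)][AlBr2F2]

Cation [W…]: ligand charges -3, W(IV) ⇒ ion charge 1+.
Anion [Al…]: ligand charges -4, Al(III) ⇒ ion charge 1−.
One 1+ cation balances one 1− anion.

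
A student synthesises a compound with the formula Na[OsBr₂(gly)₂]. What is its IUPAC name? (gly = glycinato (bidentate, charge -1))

sodium dibromobis(glycinato)osmate(III)

The 1 sodium counter-ion carries a total charge of +1, so each complex ion is 1−.
Ligand charges: 2×glycinato (-1 each), 2×bromo (-1 each); total -4. So Os + (-4) = 1−, giving Os = +3.
The complex ion is anionic, so osmium takes the -ate form osmate(III).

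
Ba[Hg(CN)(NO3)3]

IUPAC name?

barium cyanotrinitratomercurate(II)

The 1 barium counter-ion carries a total charge of +2, so each complex ion is 2−.
Ligand charges: 3×nitrato (-1 each), 1×cyano (-1 each); total -4. So Hg + (-4) = 2−, giving Hg = +2.
Ligands are named alphabetically: cyano before nitrato.
The complex ion is anionic, so mercury takes the -ate form mercurate(II).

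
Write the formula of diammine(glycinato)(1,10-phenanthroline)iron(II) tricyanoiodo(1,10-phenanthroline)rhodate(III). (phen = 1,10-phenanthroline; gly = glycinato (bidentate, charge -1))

Cation [Fe…]: ligand charges -1, Fe(II) ⇒ ion charge 1+.
Anion [Rh…]: ligand charges -4, Rh(III) ⇒ ion charge 1−.
One 1+ cation balances one 1− anion.

[Fe(gly)(NH3)2(phen)][Rh(CN)3I(phen)]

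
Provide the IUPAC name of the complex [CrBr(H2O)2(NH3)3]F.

triamminediaquabromochromium(II) fluoride

The 1 fluoride counter-ion carries a total charge of -1, so each complex ion is 1+.
Ligand charges: 3×ammine (neutral), 1×bromo (-1 each), 2×aqua (neutral); total -1. So Cr + (-1) = 1+, giving Cr = +2.
Ligands are named alphabetically: ammine before aqua before bromo.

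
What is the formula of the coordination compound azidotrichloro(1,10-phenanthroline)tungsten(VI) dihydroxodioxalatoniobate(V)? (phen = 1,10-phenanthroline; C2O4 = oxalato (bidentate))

[WCl3(N3)(phen)][Nb(C2O4)2(OH)2]2

Cation [W…]: ligand charges -4, W(VI) ⇒ ion charge 2+.
Anion [Nb…]: ligand charges -6, Nb(V) ⇒ ion charge 1−.
One 2+ cation requires 2 of the 1− anion.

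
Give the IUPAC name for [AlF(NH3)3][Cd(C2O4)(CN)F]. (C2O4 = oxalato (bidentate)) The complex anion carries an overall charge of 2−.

Both ions are complex: the cation is named first with the plain metal name, the anion second with the -ate form; each ion's ligands are alphabetised independently.
The complex anion is given as 2−; its ligand charges sum to -4, so Cd = +2.
A 1:1 salt means the cation carries the equal and opposite charge, 2+.
Cation: ligand charges sum to -1; for the ion to be 2+, Al = +3.

triamminefluoroaluminium(III) cyanofluorooxalatocadmate(II)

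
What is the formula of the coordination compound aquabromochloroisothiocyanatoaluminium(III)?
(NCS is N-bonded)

[AlBrCl(H2O)(NCS)]

Ligands: 1 isothiocyanato (NCS, -1), 1 chloro (Cl, -1), 1 aqua (H2O, neutral), 1 bromo (Br, -1). Ligand charge sum = -3.
With Al in oxidation state +3, the complex ion is [Al...].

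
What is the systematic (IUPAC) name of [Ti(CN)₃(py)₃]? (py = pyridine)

tricyanotris(pyridine)titanium(III)

There is no counter-ion, so the complex is neutral overall.
Ligand charges: 3×cyano (-1 each), 3×pyridine (neutral); total -3. So Ti + (-3) = 0, giving Ti = +3.
Ligands are named alphabetically: cyano before pyridine.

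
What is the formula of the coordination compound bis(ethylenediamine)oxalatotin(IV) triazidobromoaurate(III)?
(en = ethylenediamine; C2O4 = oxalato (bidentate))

[Sn(C2O4)(en)2][AuBr(N3)3]2

Cation [Sn…]: ligand charges -2, Sn(IV) ⇒ ion charge 2+.
Anion [Au…]: ligand charges -4, Au(III) ⇒ ion charge 1−.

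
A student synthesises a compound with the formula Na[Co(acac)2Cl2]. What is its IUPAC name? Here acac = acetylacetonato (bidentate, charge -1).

sodium bis(acetylacetonato)dichlorocobaltate(III)

The 1 sodium counter-ion carries a total charge of +1, so each complex ion is 1−.
Ligand charges: 2×chloro (-1 each), 2×acetylacetonato (-1 each); total -4. So Co + (-4) = 1−, giving Co = +3.
Ligands are named alphabetically: acetylacetonato before chloro.
The complex ion is anionic, so cobalt takes the -ate form cobaltate(III).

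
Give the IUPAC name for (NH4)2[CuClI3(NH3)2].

The 2 ammonium counter-ions carry a total charge of +2, so each complex ion is 2−.
Ligand charges: 1×chloro (-1 each), 3×iodo (-1 each), 2×ammine (neutral); total -4. So Cu + (-4) = 2−, giving Cu = +2.
The complex ion is anionic, so copper takes the -ate form cuprate(II).

ammonium diamminechlorotriiodocuprate(II)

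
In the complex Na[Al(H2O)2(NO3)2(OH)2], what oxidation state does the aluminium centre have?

1 sodium outside the brackets (+1 each) → the complex ion is 1−.
Ligand charges: 2×H2O neutral; 2×OH = -2; 2×NO3 = -2; sum -4.
Al + (-4) = 1− ⇒ Al is +3.

+3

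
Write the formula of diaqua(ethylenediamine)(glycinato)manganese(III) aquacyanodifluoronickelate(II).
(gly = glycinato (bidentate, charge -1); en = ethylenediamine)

Cation [Mn…]: ligand charges -1, Mn(III) ⇒ ion charge 2+.
Anion [Ni…]: ligand charges -3, Ni(II) ⇒ ion charge 1−.
One 2+ cation requires 2 of the 1− anion.

[Mn(en)(gly)(H2O)2][Ni(CN)F2(H2O)]2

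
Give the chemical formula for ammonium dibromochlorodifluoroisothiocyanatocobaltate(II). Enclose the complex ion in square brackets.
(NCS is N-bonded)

(NH4)4[CoBr2ClF2(NCS)]

Ligands: 1 chloro (Cl, -1), 1 isothiocyanato (NCS, -1), 2 bromo (Br, -1), 2 fluoro (F, -1). Ligand charge sum = -6.
With Co in oxidation state +2, the complex ion is [Co...]^4−.
Charge balance with ammonium (+1) requires 1 complex ion per 4 ammonium.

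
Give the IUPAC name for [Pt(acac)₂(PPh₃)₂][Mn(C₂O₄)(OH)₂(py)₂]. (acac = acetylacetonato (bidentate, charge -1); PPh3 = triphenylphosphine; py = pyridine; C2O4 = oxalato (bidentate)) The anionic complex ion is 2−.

bis(acetylacetonato)bis(triphenylphosphine)platinum(IV) dihydroxooxalatobis(pyridine)manganate(II)

Both ions are complex: the cation is named first with the plain metal name, the anion second with the -ate form; each ion's ligands are alphabetised independently.
The complex anion is given as 2−; its ligand charges sum to -4, so Mn = +2.
A 1:1 salt means the cation carries the equal and opposite charge, 2+.
Cation: ligand charges sum to -2; for the ion to be 2+, Pt = +4.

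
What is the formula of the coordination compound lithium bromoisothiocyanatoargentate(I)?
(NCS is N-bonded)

Ligands: 1 bromo (Br, -1), 1 isothiocyanato (NCS, -1). Ligand charge sum = -2.
With Ag in oxidation state +1, the complex ion is [Ag...]^1−.
Charge balance with lithium (+1) requires 1 complex ion per 1 lithium.

Li[AgBr(NCS)]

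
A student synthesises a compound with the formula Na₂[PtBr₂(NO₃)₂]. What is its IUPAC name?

The 2 sodium counter-ions carry a total charge of +2, so each complex ion is 2−.
Ligand charges: 2×bromo (-1 each), 2×nitrato (-1 each); total -4. So Pt + (-4) = 2−, giving Pt = +2.
The complex ion is anionic, so platinum takes the -ate form platinate(II).

sodium dibromodinitratoplatinate(II)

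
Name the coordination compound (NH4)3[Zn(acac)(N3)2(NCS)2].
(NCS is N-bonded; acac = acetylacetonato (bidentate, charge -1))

ammonium (acetylacetonato)diazidodiisothiocyanatozincate(II)

The 3 ammonium counter-ions carry a total charge of +3, so each complex ion is 3−.
Ligand charges: 2×isothiocyanato (-1 each), 2×azido (-1 each), 1×acetylacetonato (-1 each); total -5. So Zn + (-5) = 3−, giving Zn = +2.
The complex ion is anionic, so zinc takes the -ate form zincate(II).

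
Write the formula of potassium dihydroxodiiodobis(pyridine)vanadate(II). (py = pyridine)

K2[VI2(OH)2(py)2]

Ligands: 2 hydroxo (OH, -1), 2 iodo (I, -1), 2 pyridine (py, neutral). Ligand charge sum = -4.
With V in oxidation state +2, the complex ion is [V...]^2−.
Charge balance with potassium (+1) requires 1 complex ion per 2 potassium.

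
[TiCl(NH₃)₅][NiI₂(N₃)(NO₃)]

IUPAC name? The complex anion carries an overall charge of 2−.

The complex anion is given as 2−; its ligand charges sum to -4, so Ni = +2.
A 1:1 salt means the cation carries the equal and opposite charge, 2+.
Cation: ligand charges sum to -1; for the ion to be 2+, Ti = +3.

pentaamminechlorotitanium(III) azidodiiodonitratonickelate(II)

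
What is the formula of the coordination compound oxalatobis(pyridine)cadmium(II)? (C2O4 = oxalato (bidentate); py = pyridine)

Ligands: 1 oxalato (C2O4, -2), 2 pyridine (py, neutral). Ligand charge sum = -2.
With Cd in oxidation state +2, the complex ion is [Cd...].

[Cd(C2O4)(py)2]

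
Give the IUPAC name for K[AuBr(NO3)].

The 1 potassium counter-ion carries a total charge of +1, so each complex ion is 1−.
Ligand charges: 1×nitrato (-1 each), 1×bromo (-1 each); total -2. So Au + (-2) = 1−, giving Au = +1.
Ligands are named alphabetically: bromo before nitrato.
The complex ion is anionic, so gold takes the -ate form aurate(I).

potassium bromonitratoaurate(I)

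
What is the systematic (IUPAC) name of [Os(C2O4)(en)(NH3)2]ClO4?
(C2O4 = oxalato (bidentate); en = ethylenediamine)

The 1 perchlorate counter-ion carries a total charge of -1, so each complex ion is 1+.
Ligand charges: 2×ammine (neutral), 1×oxalato (-2 each), 1×ethylenediamine (neutral); total -2. So Os + (-2) = 1+, giving Os = +3.
Ligands are named alphabetically: ammine before ethylenediamine before oxalato.

diammine(ethylenediamine)oxalatoosmium(III) perchlorate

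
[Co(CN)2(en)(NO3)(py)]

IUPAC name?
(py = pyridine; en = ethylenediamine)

There is no counter-ion, so the complex is neutral overall.
Ligand charges: 1×pyridine (neutral), 2×cyano (-1 each), 1×ethylenediamine (neutral), 1×nitrato (-1 each); total -3. So Co + (-3) = 0, giving Co = +3.
Ligands are named alphabetically: cyano before ethylenediamine before nitrato before pyridine.

dicyano(ethylenediamine)nitrato(pyridine)cobalt(III)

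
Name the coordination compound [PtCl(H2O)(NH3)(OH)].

ammineaquachlorohydroxoplatinum(II)

There is no counter-ion, so the complex is neutral overall.
Ligand charges: 1×chloro (-1 each), 1×hydroxo (-1 each), 1×ammine (neutral), 1×aqua (neutral); total -2. So Pt + (-2) = 0, giving Pt = +2.
Ligands are named alphabetically: ammine before aqua before chloro before hydroxo.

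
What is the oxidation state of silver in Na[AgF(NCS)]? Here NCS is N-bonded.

+1

1 sodium outside the brackets (+1 each) → the complex ion is 1−.
Ligand charges: 1×F = -1; 1×NCS = -1; sum -2.
Ag + (-2) = 1− ⇒ Ag is +1.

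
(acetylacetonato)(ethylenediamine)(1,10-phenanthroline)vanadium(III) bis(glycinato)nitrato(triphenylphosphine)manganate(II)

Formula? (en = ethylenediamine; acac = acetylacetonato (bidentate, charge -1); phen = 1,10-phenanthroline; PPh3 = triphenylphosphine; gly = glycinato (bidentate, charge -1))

Cation [V…]: ligand charges -1, V(III) ⇒ ion charge 2+.
Anion [Mn…]: ligand charges -3, Mn(II) ⇒ ion charge 1−.

[V(acac)(en)(phen)][Mn(gly)2(NO3)(PPh3)]2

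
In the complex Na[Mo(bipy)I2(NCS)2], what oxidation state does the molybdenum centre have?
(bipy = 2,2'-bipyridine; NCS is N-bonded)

+3

1 sodium outside the brackets (+1 each) → the complex ion is 1−.
Ligand charges: 2×I = -2; 1×bipy neutral; 2×NCS = -2; sum -4.
Mo + (-4) = 1− ⇒ Mo is +3.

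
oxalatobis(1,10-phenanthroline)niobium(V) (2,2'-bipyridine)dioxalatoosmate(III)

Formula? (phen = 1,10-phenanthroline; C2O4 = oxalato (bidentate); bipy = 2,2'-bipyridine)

[Nb(C2O4)(phen)2][Os(bipy)(C2O4)2]3

Cation [Nb…]: ligand charges -2, Nb(V) ⇒ ion charge 3+.
Anion [Os…]: ligand charges -4, Os(III) ⇒ ion charge 1−.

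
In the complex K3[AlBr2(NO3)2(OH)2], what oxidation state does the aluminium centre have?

+3

3 potassium outside the brackets (+1 each) → the complex ion is 3−.
Ligand charges: 2×OH = -2; 2×NO3 = -2; 2×Br = -2; sum -6.
Al + (-6) = 3− ⇒ Al is +3.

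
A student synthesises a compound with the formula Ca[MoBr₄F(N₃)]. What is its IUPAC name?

The 1 calcium counter-ion carries a total charge of +2, so each complex ion is 2−.
Ligand charges: 1×azido (-1 each), 4×bromo (-1 each), 1×fluoro (-1 each); total -6. So Mo + (-6) = 2−, giving Mo = +4.
The complex ion is anionic, so molybdenum takes the -ate form molybdate(IV).

calcium azidotetrabromofluoromolybdate(IV)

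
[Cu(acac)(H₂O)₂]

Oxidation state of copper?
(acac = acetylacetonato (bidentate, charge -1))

+1

No counter-ion: the bracketed complex is neutral.
Ligand charges: 2×H2O neutral; 1×acac = -1; sum -1.
Cu + (-1) = 0 ⇒ Cu is +1.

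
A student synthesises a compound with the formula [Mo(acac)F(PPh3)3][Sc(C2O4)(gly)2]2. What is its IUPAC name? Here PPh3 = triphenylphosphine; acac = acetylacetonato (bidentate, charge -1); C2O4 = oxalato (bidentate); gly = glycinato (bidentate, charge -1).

Both ions are complex: the cation is named first with the plain metal name, the anion second with the -ate form; each ion's ligands are alphabetised independently.
Scandium is always +3 in its complexes; the anion's ligand charges sum to -4, so the complex anion is 1−.
With 2 anions per cation, the cation must be 2×1 = 2+.
Cation: ligand charges sum to -2; for the ion to be 2+, Mo = +4.

(acetylacetonato)fluorotris(triphenylphosphine)molybdenum(IV) bis(glycinato)oxalatoscandate(III)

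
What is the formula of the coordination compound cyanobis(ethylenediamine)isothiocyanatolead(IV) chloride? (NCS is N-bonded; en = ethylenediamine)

[Pb(CN)(en)2(NCS)]Cl2

Ligands: 1 isothiocyanato (NCS, -1), 2 ethylenediamine (en, neutral), 1 cyano (CN, -1). Ligand charge sum = -2.
Charge balance with chloride (-1) requires 1 complex ion per 2 chloride.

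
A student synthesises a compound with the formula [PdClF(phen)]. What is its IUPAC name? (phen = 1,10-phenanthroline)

There is no counter-ion, so the complex is neutral overall.
Ligand charges: 1×fluoro (-1 each), 1×1,10-phenanthroline (neutral), 1×chloro (-1 each); total -2. So Pd + (-2) = 0, giving Pd = +2.
Ligands are named alphabetically: chloro before fluoro before phenanthroline.

chlorofluoro(1,10-phenanthroline)palladium(II)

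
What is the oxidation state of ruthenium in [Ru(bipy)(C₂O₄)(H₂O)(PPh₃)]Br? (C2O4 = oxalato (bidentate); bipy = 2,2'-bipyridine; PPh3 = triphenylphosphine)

+3

1 bromide outside the brackets (-1 each) → the complex ion is 1+.
Ligand charges: 1×C2O4 = -2; 1×bipy neutral; 1×PPh3 neutral; 1×H2O neutral; sum -2.
Ru + (-2) = 1+ ⇒ Ru is +3.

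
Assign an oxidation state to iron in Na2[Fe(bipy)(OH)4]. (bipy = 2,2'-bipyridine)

+2

2 sodium outside the brackets (+1 each) → the complex ion is 2−.
Ligand charges: 1×bipy neutral; 4×OH = -4; sum -4.
Fe + (-4) = 2− ⇒ Fe is +2.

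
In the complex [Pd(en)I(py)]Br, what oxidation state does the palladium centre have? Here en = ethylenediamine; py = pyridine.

+2

1 bromide outside the brackets (-1 each) → the complex ion is 1+.
Ligand charges: 1×en neutral; 1×py neutral; 1×I = -1; sum -1.
Pd + (-1) = 1+ ⇒ Pd is +2.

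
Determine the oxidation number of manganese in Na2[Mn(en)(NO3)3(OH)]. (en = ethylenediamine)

+2

2 sodium outside the brackets (+1 each) → the complex ion is 2−.
Ligand charges: 1×en neutral; 1×OH = -1; 3×NO3 = -3; sum -4.
Mn + (-4) = 2− ⇒ Mn is +2.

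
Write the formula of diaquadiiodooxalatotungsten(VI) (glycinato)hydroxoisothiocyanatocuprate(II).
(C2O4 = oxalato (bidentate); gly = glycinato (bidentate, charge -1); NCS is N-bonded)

Cation [W…]: ligand charges -4, W(VI) ⇒ ion charge 2+.
Anion [Cu…]: ligand charges -3, Cu(II) ⇒ ion charge 1−.
One 2+ cation requires 2 of the 1− anion.

[W(C2O4)(H2O)2I2][Cu(gly)(NCS)(OH)]2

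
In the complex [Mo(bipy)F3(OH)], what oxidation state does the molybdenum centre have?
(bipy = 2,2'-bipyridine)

No counter-ion: the bracketed complex is neutral.
Ligand charges: 3×F = -3; 1×OH = -1; 1×bipy neutral; sum -4.
Mo + (-4) = 0 ⇒ Mo is +4.

+4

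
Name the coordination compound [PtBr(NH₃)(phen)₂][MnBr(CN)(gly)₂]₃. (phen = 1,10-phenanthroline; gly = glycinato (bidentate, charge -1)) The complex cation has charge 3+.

amminebromobis(1,10-phenanthroline)platinum(IV) bromocyanobis(glycinato)manganate(III)

Both ions are complex: the cation is named first with the plain metal name, the anion second with the -ate form; each ion's ligands are alphabetised independently.
The complex cation is given as 3+; its ligand charges sum to -1, so Pt = +4.
With 3 anions per cation, each anion must be 3/3 = 1−.
Anion: ligand charges sum to -4; for the ion to be 1−, Mn = +3.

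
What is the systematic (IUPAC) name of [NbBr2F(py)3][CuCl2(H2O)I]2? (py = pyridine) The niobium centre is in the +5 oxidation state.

dibromofluorotris(pyridine)niobium(V) aquadichloroiodocuprate(II)

Nb is given as +5; the cation's ligand charges sum to -3, so the complex cation is 2+.
With 2 anions per cation, each anion must be 2/2 = 1−.
Anion: ligand charges sum to -3; for the ion to be 1−, Cu = +2.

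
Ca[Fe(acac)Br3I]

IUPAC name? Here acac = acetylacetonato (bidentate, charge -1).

The 1 calcium counter-ion carries a total charge of +2, so each complex ion is 2−.
Ligand charges: 1×iodo (-1 each), 3×bromo (-1 each), 1×acetylacetonato (-1 each); total -5. So Fe + (-5) = 2−, giving Fe = +3.
Ligands are named alphabetically: acetylacetonato before bromo before iodo.
The complex ion is anionic, so iron takes the -ate form ferrate(III).

calcium (acetylacetonato)tribromoiodoferrate(III)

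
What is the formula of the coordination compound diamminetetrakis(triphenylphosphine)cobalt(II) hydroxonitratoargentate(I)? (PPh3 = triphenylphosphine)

Cation [Co…]: ligand charges 0, Co(II) ⇒ ion charge 2+.
Anion [Ag…]: ligand charges -2, Ag(I) ⇒ ion charge 1−.
One 2+ cation requires 2 of the 1− anion.

[Co(NH3)2(PPh3)4][Ag(NO3)(OH)]2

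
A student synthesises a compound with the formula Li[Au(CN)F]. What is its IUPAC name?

lithium cyanofluoroaurate(I)

The 1 lithium counter-ion carries a total charge of +1, so each complex ion is 1−.
Ligand charges: 1×cyano (-1 each), 1×fluoro (-1 each); total -2. So Au + (-2) = 1−, giving Au = +1.
The complex ion is anionic, so gold takes the -ate form aurate(I).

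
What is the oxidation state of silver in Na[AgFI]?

+1

1 sodium outside the brackets (+1 each) → the complex ion is 1−.
Ligand charges: 1×I = -1; 1×F = -1; sum -2.
Ag + (-2) = 1− ⇒ Ag is +1.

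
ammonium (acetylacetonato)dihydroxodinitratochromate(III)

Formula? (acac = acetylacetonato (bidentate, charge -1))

(NH4)2[Cr(acac)(NO3)2(OH)2]

Ligands: 1 acetylacetonato (acac, -1), 2 hydroxo (OH, -1), 2 nitrato (NO3, -1). Ligand charge sum = -5.
With Cr in oxidation state +3, the complex ion is [Cr...]^2−.
Charge balance with ammonium (+1) requires 1 complex ion per 2 ammonium.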